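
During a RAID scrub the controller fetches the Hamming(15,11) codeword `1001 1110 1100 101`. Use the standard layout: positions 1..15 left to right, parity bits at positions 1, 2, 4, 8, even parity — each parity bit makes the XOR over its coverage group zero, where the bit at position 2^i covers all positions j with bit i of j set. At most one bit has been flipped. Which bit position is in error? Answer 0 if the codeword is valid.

0

s1: b1⊕b3⊕b5⊕b7⊕b9⊕b11⊕b13⊕b15 = 1⊕0⊕1⊕1⊕1⊕0⊕1⊕1 = 0
s2: b2⊕b3⊕b6⊕b7⊕b10⊕b11⊕b14⊕b15 = 0⊕0⊕1⊕1⊕1⊕0⊕0⊕1 = 0
s4: b4⊕b5⊕b6⊕b7⊕b12⊕b13⊕b14⊕b15 = 1⊕1⊕1⊕1⊕0⊕1⊕0⊕1 = 0
s8: b8⊕b9⊕b10⊕b11⊕b12⊕b13⊕b14⊕b15 = 0⊕1⊕1⊕0⊕0⊕1⊕0⊕1 = 0
Syndrome (s8...s1) = 0000 → position 0 (no error).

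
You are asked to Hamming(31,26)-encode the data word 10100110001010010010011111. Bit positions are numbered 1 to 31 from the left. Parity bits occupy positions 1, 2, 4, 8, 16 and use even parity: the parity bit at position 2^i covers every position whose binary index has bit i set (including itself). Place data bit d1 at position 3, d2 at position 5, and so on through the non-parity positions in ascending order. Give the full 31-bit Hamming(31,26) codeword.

Place data bits at non-power-of-two positions: b3=1, b5=0, b6=1, b7=0, b9=0, b10=1, b11=1, b12=0, b13=0, b14=0, b15=1, b17=0, b18=1, b19=0, b20=0, b21=1, b22=0, b23=0, b24=1, b25=0, b26=0, b27=1, b28=1, b29=1, b30=1, b31=1.
p1 = XOR of data positions {3,5,7,9,11,13,15,17,19,21,23,25,27,29,31} = 1⊕0⊕0⊕0⊕1⊕0⊕1⊕0⊕0⊕1⊕0⊕0⊕1⊕1⊕1 = 1
p2 = XOR of data positions {3,6,7,10,11,14,15,18,19,22,23,26,27,30,31} = 1⊕1⊕0⊕1⊕1⊕0⊕1⊕1⊕0⊕0⊕0⊕0⊕1⊕1⊕1 = 1
p4 = XOR of data positions {5,6,7,12,13,14,15,20,21,22,23,28,29,30,31} = 0⊕1⊕0⊕0⊕0⊕0⊕1⊕0⊕1⊕0⊕0⊕1⊕1⊕1⊕1 = 1
p8 = XOR of data positions {9,10,11,12,13,14,15,24,25,26,27,28,29,30,31} = 0⊕1⊕1⊕0⊕0⊕0⊕1⊕1⊕0⊕0⊕1⊕1⊕1⊕1⊕1 = 1
p16 = XOR of data positions {17,18,19,20,21,22,23,24,25,26,27,28,29,30,31} = 0⊕1⊕0⊕0⊕1⊕0⊕0⊕1⊕0⊕0⊕1⊕1⊕1⊕1⊕1 = 0
Codeword b1..b31 = 1111010101100010010010010011111

1111010101100010010010010011111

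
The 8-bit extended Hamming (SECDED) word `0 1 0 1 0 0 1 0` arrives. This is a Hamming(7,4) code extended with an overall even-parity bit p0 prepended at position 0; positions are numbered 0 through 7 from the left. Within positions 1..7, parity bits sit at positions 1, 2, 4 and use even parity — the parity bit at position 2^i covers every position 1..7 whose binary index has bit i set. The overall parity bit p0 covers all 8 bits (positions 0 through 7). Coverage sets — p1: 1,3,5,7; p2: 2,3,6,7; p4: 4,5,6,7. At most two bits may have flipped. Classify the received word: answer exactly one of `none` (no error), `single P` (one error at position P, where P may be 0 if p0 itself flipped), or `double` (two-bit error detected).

single 4

s1: b1⊕b3⊕b5⊕b7 = 1⊕1⊕0⊕0 = 0
s2: b2⊕b3⊕b6⊕b7 = 0⊕1⊕1⊕0 = 0
s4: b4⊕b5⊕b6⊕b7 = 0⊕0⊕1⊕0 = 1
Syndrome (s4...s1) = 100 → position 4.
Overall parity (XOR of all 8 bits, including p0): 0⊕1⊕0⊕1⊕0⊕0⊕1⊕0 = 1
Overall=1, syndrome position=4 → single-bit error at position 4.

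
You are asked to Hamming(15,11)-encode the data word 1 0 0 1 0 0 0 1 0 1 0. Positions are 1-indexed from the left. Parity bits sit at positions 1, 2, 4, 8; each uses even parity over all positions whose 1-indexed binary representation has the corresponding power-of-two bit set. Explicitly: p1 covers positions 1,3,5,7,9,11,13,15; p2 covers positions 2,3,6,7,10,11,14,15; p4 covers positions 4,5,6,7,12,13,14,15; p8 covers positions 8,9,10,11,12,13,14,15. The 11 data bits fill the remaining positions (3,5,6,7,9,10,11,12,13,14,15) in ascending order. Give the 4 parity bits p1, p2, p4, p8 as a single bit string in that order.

0110

Place data bits at non-power-of-two positions: b3=1, b5=0, b6=0, b7=1, b9=0, b10=0, b11=0, b12=1, b13=0, b14=1, b15=0.
p1 = XOR of data positions {3,5,7,9,11,13,15} = 1⊕0⊕1⊕0⊕0⊕0⊕0 = 0
p2 = XOR of data positions {3,6,7,10,11,14,15} = 1⊕0⊕1⊕0⊕0⊕1⊕0 = 1
p4 = XOR of data positions {5,6,7,12,13,14,15} = 0⊕0⊕1⊕1⊕0⊕1⊕0 = 1
p8 = XOR of data positions {9,10,11,12,13,14,15} = 0⊕0⊕0⊕1⊕0⊕1⊕0 = 0
Parity bits p1,p2,p4,p8 = 0110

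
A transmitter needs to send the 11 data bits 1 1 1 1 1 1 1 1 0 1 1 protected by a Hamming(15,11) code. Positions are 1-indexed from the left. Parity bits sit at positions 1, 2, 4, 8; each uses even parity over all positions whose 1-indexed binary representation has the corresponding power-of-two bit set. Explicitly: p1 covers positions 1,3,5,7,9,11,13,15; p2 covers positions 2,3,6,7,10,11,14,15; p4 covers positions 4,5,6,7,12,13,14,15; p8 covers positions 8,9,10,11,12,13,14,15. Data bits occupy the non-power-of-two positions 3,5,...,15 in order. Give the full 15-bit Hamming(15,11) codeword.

011011101111011

Place data bits at non-power-of-two positions: b3=1, b5=1, b6=1, b7=1, b9=1, b10=1, b11=1, b12=1, b13=0, b14=1, b15=1.
p1 = XOR of data positions {3,5,7,9,11,13,15} = 1⊕1⊕1⊕1⊕1⊕0⊕1 = 0
p2 = XOR of data positions {3,6,7,10,11,14,15} = 1⊕1⊕1⊕1⊕1⊕1⊕1 = 1
p4 = XOR of data positions {5,6,7,12,13,14,15} = 1⊕1⊕1⊕1⊕0⊕1⊕1 = 0
p8 = XOR of data positions {9,10,11,12,13,14,15} = 1⊕1⊕1⊕1⊕0⊕1⊕1 = 0
Codeword b1..b15 = 011011101111011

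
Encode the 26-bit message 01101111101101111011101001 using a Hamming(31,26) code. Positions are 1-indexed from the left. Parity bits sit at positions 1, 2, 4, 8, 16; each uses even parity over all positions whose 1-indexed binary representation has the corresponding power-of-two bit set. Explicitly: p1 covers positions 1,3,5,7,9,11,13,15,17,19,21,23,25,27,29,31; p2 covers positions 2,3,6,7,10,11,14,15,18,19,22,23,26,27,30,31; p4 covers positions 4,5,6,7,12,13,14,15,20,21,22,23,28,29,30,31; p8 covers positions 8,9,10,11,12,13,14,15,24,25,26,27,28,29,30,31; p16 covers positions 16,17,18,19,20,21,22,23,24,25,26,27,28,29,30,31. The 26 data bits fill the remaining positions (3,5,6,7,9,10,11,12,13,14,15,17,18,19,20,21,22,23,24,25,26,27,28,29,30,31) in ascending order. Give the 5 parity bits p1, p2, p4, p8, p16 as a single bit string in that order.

00010

Place data bits at non-power-of-two positions: b3=0, b5=1, b6=1, b7=0, b9=1, b10=1, b11=1, b12=1, b13=1, b14=0, b15=1, b17=1, b18=0, b19=1, b20=1, b21=1, b22=1, b23=0, b24=1, b25=1, b26=1, b27=0, b28=1, b29=0, b30=0, b31=1.
p1 = XOR of data positions {3,5,7,9,11,13,15,17,19,21,23,25,27,29,31} = 0⊕1⊕0⊕1⊕1⊕1⊕1⊕1⊕1⊕1⊕0⊕1⊕0⊕0⊕1 = 0
p2 = XOR of data positions {3,6,7,10,11,14,15,18,19,22,23,26,27,30,31} = 0⊕1⊕0⊕1⊕1⊕0⊕1⊕0⊕1⊕1⊕0⊕1⊕0⊕0⊕1 = 0
p4 = XOR of data positions {5,6,7,12,13,14,15,20,21,22,23,28,29,30,31} = 1⊕1⊕0⊕1⊕1⊕0⊕1⊕1⊕1⊕1⊕0⊕1⊕0⊕0⊕1 = 0
p8 = XOR of data positions {9,10,11,12,13,14,15,24,25,26,27,28,29,30,31} = 1⊕1⊕1⊕1⊕1⊕0⊕1⊕1⊕1⊕1⊕0⊕1⊕0⊕0⊕1 = 1
p16 = XOR of data positions {17,18,19,20,21,22,23,24,25,26,27,28,29,30,31} = 1⊕0⊕1⊕1⊕1⊕1⊕0⊕1⊕1⊕1⊕0⊕1⊕0⊕0⊕1 = 0
Parity bits p1,p2,p4,p8,p16 = 00010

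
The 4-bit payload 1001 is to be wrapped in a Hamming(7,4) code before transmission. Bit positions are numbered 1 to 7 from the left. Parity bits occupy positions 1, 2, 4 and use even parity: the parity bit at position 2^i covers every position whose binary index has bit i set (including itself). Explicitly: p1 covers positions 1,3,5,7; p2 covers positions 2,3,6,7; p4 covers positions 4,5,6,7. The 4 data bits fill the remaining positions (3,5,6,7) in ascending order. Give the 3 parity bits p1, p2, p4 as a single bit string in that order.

Place data bits at non-power-of-two positions: b3=1, b5=0, b6=0, b7=1.
p1 = XOR of data positions {3,5,7} = 1⊕0⊕1 = 0
p2 = XOR of data positions {3,6,7} = 1⊕0⊕1 = 0
p4 = XOR of data positions {5,6,7} = 0⊕0⊕1 = 1
Parity bits p1,p2,p4 = 001

001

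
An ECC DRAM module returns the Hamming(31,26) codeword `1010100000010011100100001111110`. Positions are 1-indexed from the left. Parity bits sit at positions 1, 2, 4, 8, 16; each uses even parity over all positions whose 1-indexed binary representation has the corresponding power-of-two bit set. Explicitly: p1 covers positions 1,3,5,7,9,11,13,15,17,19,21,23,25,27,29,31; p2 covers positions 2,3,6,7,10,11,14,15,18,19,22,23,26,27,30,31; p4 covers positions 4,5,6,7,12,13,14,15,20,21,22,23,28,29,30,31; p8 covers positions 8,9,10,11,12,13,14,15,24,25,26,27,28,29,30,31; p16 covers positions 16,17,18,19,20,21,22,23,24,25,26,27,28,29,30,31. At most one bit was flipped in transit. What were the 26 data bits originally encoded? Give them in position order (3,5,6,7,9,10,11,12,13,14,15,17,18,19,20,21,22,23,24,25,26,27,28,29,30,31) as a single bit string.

s1: b1⊕b3⊕b5⊕b7⊕b9⊕b11⊕b13⊕b15⊕b17⊕b19⊕b21⊕b23⊕b25⊕b27⊕b29⊕b31 = 1⊕1⊕1⊕0⊕0⊕0⊕0⊕1⊕1⊕0⊕0⊕0⊕1⊕1⊕1⊕0 = 0
s2: b2⊕b3⊕b6⊕b7⊕b10⊕b11⊕b14⊕b15⊕b18⊕b19⊕b22⊕b23⊕b26⊕b27⊕b30⊕b31 = 0⊕1⊕0⊕0⊕0⊕0⊕0⊕1⊕0⊕0⊕0⊕0⊕1⊕1⊕1⊕0 = 1
s4: b4⊕b5⊕b6⊕b7⊕b12⊕b13⊕b14⊕b15⊕b20⊕b21⊕b22⊕b23⊕b28⊕b29⊕b30⊕b31 = 0⊕1⊕0⊕0⊕1⊕0⊕0⊕1⊕1⊕0⊕0⊕0⊕1⊕1⊕1⊕0 = 1
s8: b8⊕b9⊕b10⊕b11⊕b12⊕b13⊕b14⊕b15⊕b24⊕b25⊕b26⊕b27⊕b28⊕b29⊕b30⊕b31 = 0⊕0⊕0⊕0⊕1⊕0⊕0⊕1⊕0⊕1⊕1⊕1⊕1⊕1⊕1⊕0 = 0
s16: b16⊕b17⊕b18⊕b19⊕b20⊕b21⊕b22⊕b23⊕b24⊕b25⊕b26⊕b27⊕b28⊕b29⊕b30⊕b31 = 1⊕1⊕0⊕0⊕1⊕0⊕0⊕0⊕0⊕1⊕1⊕1⊕1⊕1⊕1⊕0 = 1
Syndrome (s16...s1) = 10110 → position 22.
Flip bit 22: corrected codeword = 1010100000010011100101001111110
Data bits at positions 3,5,6,7,9,10,11,12,13,14,15,17,18,19,20,21,22,23,24,25,26,27,28,29,30,31: 11000001001100101001111110

11000001001100101001111110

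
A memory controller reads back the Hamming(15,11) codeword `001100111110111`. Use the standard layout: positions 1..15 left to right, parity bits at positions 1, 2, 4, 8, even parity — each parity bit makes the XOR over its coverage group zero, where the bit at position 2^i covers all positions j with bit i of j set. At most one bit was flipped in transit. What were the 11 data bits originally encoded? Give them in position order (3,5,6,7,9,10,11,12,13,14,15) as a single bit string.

10011111111

s1: b1⊕b3⊕b5⊕b7⊕b9⊕b11⊕b13⊕b15 = 0⊕1⊕0⊕1⊕1⊕1⊕1⊕1 = 0
s2: b2⊕b3⊕b6⊕b7⊕b10⊕b11⊕b14⊕b15 = 0⊕1⊕0⊕1⊕1⊕1⊕1⊕1 = 0
s4: b4⊕b5⊕b6⊕b7⊕b12⊕b13⊕b14⊕b15 = 1⊕0⊕0⊕1⊕0⊕1⊕1⊕1 = 1
s8: b8⊕b9⊕b10⊕b11⊕b12⊕b13⊕b14⊕b15 = 1⊕1⊕1⊕1⊕0⊕1⊕1⊕1 = 1
Syndrome (s8...s1) = 1100 → position 12.
Flip bit 12: corrected codeword = 001100111111111
Data bits at positions 3,5,6,7,9,10,11,12,13,14,15: 10011111111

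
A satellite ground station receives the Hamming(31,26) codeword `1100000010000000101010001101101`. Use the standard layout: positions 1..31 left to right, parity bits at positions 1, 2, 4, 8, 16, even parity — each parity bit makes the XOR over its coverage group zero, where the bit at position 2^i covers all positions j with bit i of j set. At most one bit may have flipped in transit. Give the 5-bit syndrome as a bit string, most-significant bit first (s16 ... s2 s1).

s1: b1⊕b3⊕b5⊕b7⊕b9⊕b11⊕b13⊕b15⊕b17⊕b19⊕b21⊕b23⊕b25⊕b27⊕b29⊕b31 = 1⊕0⊕0⊕0⊕1⊕0⊕0⊕0⊕1⊕1⊕1⊕0⊕1⊕0⊕1⊕1 = 0
s2: b2⊕b3⊕b6⊕b7⊕b10⊕b11⊕b14⊕b15⊕b18⊕b19⊕b22⊕b23⊕b26⊕b27⊕b30⊕b31 = 1⊕0⊕0⊕0⊕0⊕0⊕0⊕0⊕0⊕1⊕0⊕0⊕1⊕0⊕0⊕1 = 0
s4: b4⊕b5⊕b6⊕b7⊕b12⊕b13⊕b14⊕b15⊕b20⊕b21⊕b22⊕b23⊕b28⊕b29⊕b30⊕b31 = 0⊕0⊕0⊕0⊕0⊕0⊕0⊕0⊕0⊕1⊕0⊕0⊕1⊕1⊕0⊕1 = 0
s8: b8⊕b9⊕b10⊕b11⊕b12⊕b13⊕b14⊕b15⊕b24⊕b25⊕b26⊕b27⊕b28⊕b29⊕b30⊕b31 = 0⊕1⊕0⊕0⊕0⊕0⊕0⊕0⊕0⊕1⊕1⊕0⊕1⊕1⊕0⊕1 = 0
s16: b16⊕b17⊕b18⊕b19⊕b20⊕b21⊕b22⊕b23⊕b24⊕b25⊕b26⊕b27⊕b28⊕b29⊕b30⊕b31 = 0⊕1⊕0⊕1⊕0⊕1⊕0⊕0⊕0⊕1⊕1⊕0⊕1⊕1⊕0⊕1 = 0
Syndrome (s16...s1) = 00000 → position 0 (no error).

00000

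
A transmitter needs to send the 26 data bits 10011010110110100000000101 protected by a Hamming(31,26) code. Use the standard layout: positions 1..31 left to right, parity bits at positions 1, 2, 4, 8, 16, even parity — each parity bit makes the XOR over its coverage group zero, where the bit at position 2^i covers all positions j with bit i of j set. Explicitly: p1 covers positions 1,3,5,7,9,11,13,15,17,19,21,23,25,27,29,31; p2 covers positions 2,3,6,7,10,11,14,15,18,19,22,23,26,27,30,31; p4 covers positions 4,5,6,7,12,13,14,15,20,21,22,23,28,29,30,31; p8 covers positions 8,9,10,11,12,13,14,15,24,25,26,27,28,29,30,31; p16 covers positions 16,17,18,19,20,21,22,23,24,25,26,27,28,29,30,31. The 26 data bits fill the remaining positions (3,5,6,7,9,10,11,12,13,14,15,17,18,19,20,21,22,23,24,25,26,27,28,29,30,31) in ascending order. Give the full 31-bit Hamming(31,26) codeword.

0010001010101101110100000000101

Place data bits at non-power-of-two positions: b3=1, b5=0, b6=0, b7=1, b9=1, b10=0, b11=1, b12=0, b13=1, b14=1, b15=0, b17=1, b18=1, b19=0, b20=1, b21=0, b22=0, b23=0, b24=0, b25=0, b26=0, b27=0, b28=0, b29=1, b30=0, b31=1.
p1 = XOR of data positions {3,5,7,9,11,13,15,17,19,21,23,25,27,29,31} = 1⊕0⊕1⊕1⊕1⊕1⊕0⊕1⊕0⊕0⊕0⊕0⊕0⊕1⊕1 = 0
p2 = XOR of data positions {3,6,7,10,11,14,15,18,19,22,23,26,27,30,31} = 1⊕0⊕1⊕0⊕1⊕1⊕0⊕1⊕0⊕0⊕0⊕0⊕0⊕0⊕1 = 0
p4 = XOR of data positions {5,6,7,12,13,14,15,20,21,22,23,28,29,30,31} = 0⊕0⊕1⊕0⊕1⊕1⊕0⊕1⊕0⊕0⊕0⊕0⊕1⊕0⊕1 = 0
p8 = XOR of data positions {9,10,11,12,13,14,15,24,25,26,27,28,29,30,31} = 1⊕0⊕1⊕0⊕1⊕1⊕0⊕0⊕0⊕0⊕0⊕0⊕1⊕0⊕1 = 0
p16 = XOR of data positions {17,18,19,20,21,22,23,24,25,26,27,28,29,30,31} = 1⊕1⊕0⊕1⊕0⊕0⊕0⊕0⊕0⊕0⊕0⊕0⊕1⊕0⊕1 = 1
Codeword b1..b31 = 0010001010101101110100000000101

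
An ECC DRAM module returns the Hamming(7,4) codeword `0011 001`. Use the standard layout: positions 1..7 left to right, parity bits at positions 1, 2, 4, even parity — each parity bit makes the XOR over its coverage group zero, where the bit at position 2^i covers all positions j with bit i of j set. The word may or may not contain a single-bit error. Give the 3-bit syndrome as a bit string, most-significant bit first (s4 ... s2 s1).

s1: b1⊕b3⊕b5⊕b7 = 0⊕1⊕0⊕1 = 0
s2: b2⊕b3⊕b6⊕b7 = 0⊕1⊕0⊕1 = 0
s4: b4⊕b5⊕b6⊕b7 = 1⊕0⊕0⊕1 = 0
Syndrome (s4...s1) = 000 → position 0 (no error).

000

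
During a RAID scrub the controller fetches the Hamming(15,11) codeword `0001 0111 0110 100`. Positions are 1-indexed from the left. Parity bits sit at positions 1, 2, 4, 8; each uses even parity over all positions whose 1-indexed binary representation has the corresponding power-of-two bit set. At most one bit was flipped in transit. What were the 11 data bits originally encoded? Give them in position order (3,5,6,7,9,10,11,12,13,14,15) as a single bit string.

00110110100

s1: b1⊕b3⊕b5⊕b7⊕b9⊕b11⊕b13⊕b15 = 0⊕0⊕0⊕1⊕0⊕1⊕1⊕0 = 1
s2: b2⊕b3⊕b6⊕b7⊕b10⊕b11⊕b14⊕b15 = 0⊕0⊕1⊕1⊕1⊕1⊕0⊕0 = 0
s4: b4⊕b5⊕b6⊕b7⊕b12⊕b13⊕b14⊕b15 = 1⊕0⊕1⊕1⊕0⊕1⊕0⊕0 = 0
s8: b8⊕b9⊕b10⊕b11⊕b12⊕b13⊕b14⊕b15 = 1⊕0⊕1⊕1⊕0⊕1⊕0⊕0 = 0
Syndrome (s8...s1) = 0001 → position 1.
Flip bit 1: corrected codeword = 100101110110100
Data bits at positions 3,5,6,7,9,10,11,12,13,14,15: 00110110100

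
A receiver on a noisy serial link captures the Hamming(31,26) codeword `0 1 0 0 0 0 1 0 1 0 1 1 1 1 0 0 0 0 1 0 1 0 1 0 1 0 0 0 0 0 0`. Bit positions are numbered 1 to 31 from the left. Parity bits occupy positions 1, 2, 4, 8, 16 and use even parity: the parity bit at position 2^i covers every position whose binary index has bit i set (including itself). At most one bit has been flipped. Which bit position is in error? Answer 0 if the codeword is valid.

s1: b1⊕b3⊕b5⊕b7⊕b9⊕b11⊕b13⊕b15⊕b17⊕b19⊕b21⊕b23⊕b25⊕b27⊕b29⊕b31 = 0⊕0⊕0⊕1⊕1⊕1⊕1⊕0⊕0⊕1⊕1⊕1⊕1⊕0⊕0⊕0 = 0
s2: b2⊕b3⊕b6⊕b7⊕b10⊕b11⊕b14⊕b15⊕b18⊕b19⊕b22⊕b23⊕b26⊕b27⊕b30⊕b31 = 1⊕0⊕0⊕1⊕0⊕1⊕1⊕0⊕0⊕1⊕0⊕1⊕0⊕0⊕0⊕0 = 0
s4: b4⊕b5⊕b6⊕b7⊕b12⊕b13⊕b14⊕b15⊕b20⊕b21⊕b22⊕b23⊕b28⊕b29⊕b30⊕b31 = 0⊕0⊕0⊕1⊕1⊕1⊕1⊕0⊕0⊕1⊕0⊕1⊕0⊕0⊕0⊕0 = 0
s8: b8⊕b9⊕b10⊕b11⊕b12⊕b13⊕b14⊕b15⊕b24⊕b25⊕b26⊕b27⊕b28⊕b29⊕b30⊕b31 = 0⊕1⊕0⊕1⊕1⊕1⊕1⊕0⊕0⊕1⊕0⊕0⊕0⊕0⊕0⊕0 = 0
s16: b16⊕b17⊕b18⊕b19⊕b20⊕b21⊕b22⊕b23⊕b24⊕b25⊕b26⊕b27⊕b28⊕b29⊕b30⊕b31 = 0⊕0⊕0⊕1⊕0⊕1⊕0⊕1⊕0⊕1⊕0⊕0⊕0⊕0⊕0⊕0 = 0
Syndrome (s16...s1) = 00000 → position 0 (no error).

0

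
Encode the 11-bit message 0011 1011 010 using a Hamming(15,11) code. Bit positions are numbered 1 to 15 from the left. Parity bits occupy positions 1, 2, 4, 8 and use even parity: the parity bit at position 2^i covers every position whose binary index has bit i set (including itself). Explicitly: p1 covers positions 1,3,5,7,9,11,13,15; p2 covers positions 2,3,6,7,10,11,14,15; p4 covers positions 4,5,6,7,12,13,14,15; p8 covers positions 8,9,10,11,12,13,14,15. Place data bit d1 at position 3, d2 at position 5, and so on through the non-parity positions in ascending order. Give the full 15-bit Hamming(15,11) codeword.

Place data bits at non-power-of-two positions: b3=0, b5=0, b6=1, b7=1, b9=1, b10=0, b11=1, b12=1, b13=0, b14=1, b15=0.
p1 = XOR of data positions {3,5,7,9,11,13,15} = 0⊕0⊕1⊕1⊕1⊕0⊕0 = 1
p2 = XOR of data positions {3,6,7,10,11,14,15} = 0⊕1⊕1⊕0⊕1⊕1⊕0 = 0
p4 = XOR of data positions {5,6,7,12,13,14,15} = 0⊕1⊕1⊕1⊕0⊕1⊕0 = 0
p8 = XOR of data positions {9,10,11,12,13,14,15} = 1⊕0⊕1⊕1⊕0⊕1⊕0 = 0
Codeword b1..b15 = 100001101011010

100001101011010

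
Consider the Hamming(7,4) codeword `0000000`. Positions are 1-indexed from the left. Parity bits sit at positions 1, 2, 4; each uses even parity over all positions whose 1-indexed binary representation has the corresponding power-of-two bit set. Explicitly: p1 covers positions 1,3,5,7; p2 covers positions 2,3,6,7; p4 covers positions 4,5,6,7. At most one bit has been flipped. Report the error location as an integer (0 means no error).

s1: b1⊕b3⊕b5⊕b7 = 0⊕0⊕0⊕0 = 0
s2: b2⊕b3⊕b6⊕b7 = 0⊕0⊕0⊕0 = 0
s4: b4⊕b5⊕b6⊕b7 = 0⊕0⊕0⊕0 = 0
Syndrome (s4...s1) = 000 → position 0 (no error).

0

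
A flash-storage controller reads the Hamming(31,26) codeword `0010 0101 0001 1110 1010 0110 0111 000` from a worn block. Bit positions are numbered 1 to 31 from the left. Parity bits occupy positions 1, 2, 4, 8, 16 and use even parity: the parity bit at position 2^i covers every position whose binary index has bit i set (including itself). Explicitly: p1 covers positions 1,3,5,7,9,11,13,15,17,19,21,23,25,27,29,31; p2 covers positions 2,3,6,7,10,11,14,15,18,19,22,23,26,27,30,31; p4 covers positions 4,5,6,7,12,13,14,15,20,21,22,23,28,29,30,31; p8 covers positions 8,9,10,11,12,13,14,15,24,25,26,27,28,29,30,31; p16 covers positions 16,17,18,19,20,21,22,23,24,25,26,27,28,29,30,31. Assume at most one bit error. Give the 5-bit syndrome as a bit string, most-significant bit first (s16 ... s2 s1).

10011

s1: b1⊕b3⊕b5⊕b7⊕b9⊕b11⊕b13⊕b15⊕b17⊕b19⊕b21⊕b23⊕b25⊕b27⊕b29⊕b31 = 0⊕1⊕0⊕0⊕0⊕0⊕1⊕1⊕1⊕1⊕0⊕1⊕0⊕1⊕0⊕0 = 1
s2: b2⊕b3⊕b6⊕b7⊕b10⊕b11⊕b14⊕b15⊕b18⊕b19⊕b22⊕b23⊕b26⊕b27⊕b30⊕b31 = 0⊕1⊕1⊕0⊕0⊕0⊕1⊕1⊕0⊕1⊕1⊕1⊕1⊕1⊕0⊕0 = 1
s4: b4⊕b5⊕b6⊕b7⊕b12⊕b13⊕b14⊕b15⊕b20⊕b21⊕b22⊕b23⊕b28⊕b29⊕b30⊕b31 = 0⊕0⊕1⊕0⊕1⊕1⊕1⊕1⊕0⊕0⊕1⊕1⊕1⊕0⊕0⊕0 = 0
s8: b8⊕b9⊕b10⊕b11⊕b12⊕b13⊕b14⊕b15⊕b24⊕b25⊕b26⊕b27⊕b28⊕b29⊕b30⊕b31 = 1⊕0⊕0⊕0⊕1⊕1⊕1⊕1⊕0⊕0⊕1⊕1⊕1⊕0⊕0⊕0 = 0
s16: b16⊕b17⊕b18⊕b19⊕b20⊕b21⊕b22⊕b23⊕b24⊕b25⊕b26⊕b27⊕b28⊕b29⊕b30⊕b31 = 0⊕1⊕0⊕1⊕0⊕0⊕1⊕1⊕0⊕0⊕1⊕1⊕1⊕0⊕0⊕0 = 1
Syndrome (s16...s1) = 10011 → position 19.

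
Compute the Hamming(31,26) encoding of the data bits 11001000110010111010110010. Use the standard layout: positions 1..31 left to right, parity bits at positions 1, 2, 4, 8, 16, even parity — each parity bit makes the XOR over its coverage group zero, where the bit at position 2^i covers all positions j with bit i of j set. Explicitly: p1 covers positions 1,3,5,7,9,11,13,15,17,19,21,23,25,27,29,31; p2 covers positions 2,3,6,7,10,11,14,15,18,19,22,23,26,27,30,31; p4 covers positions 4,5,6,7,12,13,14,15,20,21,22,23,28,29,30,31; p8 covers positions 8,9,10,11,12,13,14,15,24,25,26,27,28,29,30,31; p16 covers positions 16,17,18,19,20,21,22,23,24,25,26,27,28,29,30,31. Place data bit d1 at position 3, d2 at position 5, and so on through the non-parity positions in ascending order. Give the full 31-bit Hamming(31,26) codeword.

0111100110001100010111010110010

Place data bits at non-power-of-two positions: b3=1, b5=1, b6=0, b7=0, b9=1, b10=0, b11=0, b12=0, b13=1, b14=1, b15=0, b17=0, b18=1, b19=0, b20=1, b21=1, b22=1, b23=0, b24=1, b25=0, b26=1, b27=1, b28=0, b29=0, b30=1, b31=0.
p1 = XOR of data positions {3,5,7,9,11,13,15,17,19,21,23,25,27,29,31} = 1⊕1⊕0⊕1⊕0⊕1⊕0⊕0⊕0⊕1⊕0⊕0⊕1⊕0⊕0 = 0
p2 = XOR of data positions {3,6,7,10,11,14,15,18,19,22,23,26,27,30,31} = 1⊕0⊕0⊕0⊕0⊕1⊕0⊕1⊕0⊕1⊕0⊕1⊕1⊕1⊕0 = 1
p4 = XOR of data positions {5,6,7,12,13,14,15,20,21,22,23,28,29,30,31} = 1⊕0⊕0⊕0⊕1⊕1⊕0⊕1⊕1⊕1⊕0⊕0⊕0⊕1⊕0 = 1
p8 = XOR of data positions {9,10,11,12,13,14,15,24,25,26,27,28,29,30,31} = 1⊕0⊕0⊕0⊕1⊕1⊕0⊕1⊕0⊕1⊕1⊕0⊕0⊕1⊕0 = 1
p16 = XOR of data positions {17,18,19,20,21,22,23,24,25,26,27,28,29,30,31} = 0⊕1⊕0⊕1⊕1⊕1⊕0⊕1⊕0⊕1⊕1⊕0⊕0⊕1⊕0 = 0
Codeword b1..b31 = 0111100110001100010111010110010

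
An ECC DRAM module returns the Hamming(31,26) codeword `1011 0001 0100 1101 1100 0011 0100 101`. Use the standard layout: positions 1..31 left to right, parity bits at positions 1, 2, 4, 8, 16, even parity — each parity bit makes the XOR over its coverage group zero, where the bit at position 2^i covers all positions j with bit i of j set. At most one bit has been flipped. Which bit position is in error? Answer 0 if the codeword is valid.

3

s1: b1⊕b3⊕b5⊕b7⊕b9⊕b11⊕b13⊕b15⊕b17⊕b19⊕b21⊕b23⊕b25⊕b27⊕b29⊕b31 = 1⊕1⊕0⊕0⊕0⊕0⊕1⊕0⊕1⊕0⊕0⊕1⊕0⊕0⊕1⊕1 = 1
s2: b2⊕b3⊕b6⊕b7⊕b10⊕b11⊕b14⊕b15⊕b18⊕b19⊕b22⊕b23⊕b26⊕b27⊕b30⊕b31 = 0⊕1⊕0⊕0⊕1⊕0⊕1⊕0⊕1⊕0⊕0⊕1⊕1⊕0⊕0⊕1 = 1
s4: b4⊕b5⊕b6⊕b7⊕b12⊕b13⊕b14⊕b15⊕b20⊕b21⊕b22⊕b23⊕b28⊕b29⊕b30⊕b31 = 1⊕0⊕0⊕0⊕0⊕1⊕1⊕0⊕0⊕0⊕0⊕1⊕0⊕1⊕0⊕1 = 0
s8: b8⊕b9⊕b10⊕b11⊕b12⊕b13⊕b14⊕b15⊕b24⊕b25⊕b26⊕b27⊕b28⊕b29⊕b30⊕b31 = 1⊕0⊕1⊕0⊕0⊕1⊕1⊕0⊕1⊕0⊕1⊕0⊕0⊕1⊕0⊕1 = 0
s16: b16⊕b17⊕b18⊕b19⊕b20⊕b21⊕b22⊕b23⊕b24⊕b25⊕b26⊕b27⊕b28⊕b29⊕b30⊕b31 = 1⊕1⊕1⊕0⊕0⊕0⊕0⊕1⊕1⊕0⊕1⊕0⊕0⊕1⊕0⊕1 = 0
Syndrome (s16...s1) = 00011 → position 3.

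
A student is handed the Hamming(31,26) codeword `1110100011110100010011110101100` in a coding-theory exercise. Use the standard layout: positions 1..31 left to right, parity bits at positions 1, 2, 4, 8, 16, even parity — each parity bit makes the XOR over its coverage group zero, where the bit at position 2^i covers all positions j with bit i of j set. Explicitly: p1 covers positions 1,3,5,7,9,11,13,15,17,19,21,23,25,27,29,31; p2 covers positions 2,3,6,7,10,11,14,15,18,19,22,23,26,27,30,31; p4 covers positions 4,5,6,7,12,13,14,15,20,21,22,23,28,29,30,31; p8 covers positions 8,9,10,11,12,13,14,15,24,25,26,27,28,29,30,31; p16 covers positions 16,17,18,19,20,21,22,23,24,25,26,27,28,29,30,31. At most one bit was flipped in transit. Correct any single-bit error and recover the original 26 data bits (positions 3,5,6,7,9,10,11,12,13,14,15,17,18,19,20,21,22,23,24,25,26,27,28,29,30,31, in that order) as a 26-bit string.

s1: b1⊕b3⊕b5⊕b7⊕b9⊕b11⊕b13⊕b15⊕b17⊕b19⊕b21⊕b23⊕b25⊕b27⊕b29⊕b31 = 1⊕1⊕1⊕0⊕1⊕1⊕0⊕0⊕0⊕0⊕1⊕1⊕0⊕0⊕1⊕0 = 0
s2: b2⊕b3⊕b6⊕b7⊕b10⊕b11⊕b14⊕b15⊕b18⊕b19⊕b22⊕b23⊕b26⊕b27⊕b30⊕b31 = 1⊕1⊕0⊕0⊕1⊕1⊕1⊕0⊕1⊕0⊕1⊕1⊕1⊕0⊕0⊕0 = 1
s4: b4⊕b5⊕b6⊕b7⊕b12⊕b13⊕b14⊕b15⊕b20⊕b21⊕b22⊕b23⊕b28⊕b29⊕b30⊕b31 = 0⊕1⊕0⊕0⊕1⊕0⊕1⊕0⊕0⊕1⊕1⊕1⊕1⊕1⊕0⊕0 = 0
s8: b8⊕b9⊕b10⊕b11⊕b12⊕b13⊕b14⊕b15⊕b24⊕b25⊕b26⊕b27⊕b28⊕b29⊕b30⊕b31 = 0⊕1⊕1⊕1⊕1⊕0⊕1⊕0⊕1⊕0⊕1⊕0⊕1⊕1⊕0⊕0 = 1
s16: b16⊕b17⊕b18⊕b19⊕b20⊕b21⊕b22⊕b23⊕b24⊕b25⊕b26⊕b27⊕b28⊕b29⊕b30⊕b31 = 0⊕0⊕1⊕0⊕0⊕1⊕1⊕1⊕1⊕0⊕1⊕0⊕1⊕1⊕0⊕0 = 0
Syndrome (s16...s1) = 01010 → position 10.
Flip bit 10: corrected codeword = 1110100010110100010011110101100
Data bits at positions 3,5,6,7,9,10,11,12,13,14,15,17,18,19,20,21,22,23,24,25,26,27,28,29,30,31: 11001011010010011110101100

11001011010010011110101100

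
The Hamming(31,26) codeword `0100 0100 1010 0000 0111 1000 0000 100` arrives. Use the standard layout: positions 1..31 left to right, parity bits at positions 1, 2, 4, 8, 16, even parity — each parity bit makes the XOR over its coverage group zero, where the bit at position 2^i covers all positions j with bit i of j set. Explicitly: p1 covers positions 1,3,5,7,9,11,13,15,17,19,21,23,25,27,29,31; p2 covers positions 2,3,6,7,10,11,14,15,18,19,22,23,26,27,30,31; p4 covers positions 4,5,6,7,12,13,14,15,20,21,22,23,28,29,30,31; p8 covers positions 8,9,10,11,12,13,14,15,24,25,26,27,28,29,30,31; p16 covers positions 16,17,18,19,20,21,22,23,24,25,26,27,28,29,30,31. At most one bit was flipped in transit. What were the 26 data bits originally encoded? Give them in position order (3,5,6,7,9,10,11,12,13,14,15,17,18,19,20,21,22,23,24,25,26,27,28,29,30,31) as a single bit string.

s1: b1⊕b3⊕b5⊕b7⊕b9⊕b11⊕b13⊕b15⊕b17⊕b19⊕b21⊕b23⊕b25⊕b27⊕b29⊕b31 = 0⊕0⊕0⊕0⊕1⊕1⊕0⊕0⊕0⊕1⊕1⊕0⊕0⊕0⊕1⊕0 = 1
s2: b2⊕b3⊕b6⊕b7⊕b10⊕b11⊕b14⊕b15⊕b18⊕b19⊕b22⊕b23⊕b26⊕b27⊕b30⊕b31 = 1⊕0⊕1⊕0⊕0⊕1⊕0⊕0⊕1⊕1⊕0⊕0⊕0⊕0⊕0⊕0 = 1
s4: b4⊕b5⊕b6⊕b7⊕b12⊕b13⊕b14⊕b15⊕b20⊕b21⊕b22⊕b23⊕b28⊕b29⊕b30⊕b31 = 0⊕0⊕1⊕0⊕0⊕0⊕0⊕0⊕1⊕1⊕0⊕0⊕0⊕1⊕0⊕0 = 0
s8: b8⊕b9⊕b10⊕b11⊕b12⊕b13⊕b14⊕b15⊕b24⊕b25⊕b26⊕b27⊕b28⊕b29⊕b30⊕b31 = 0⊕1⊕0⊕1⊕0⊕0⊕0⊕0⊕0⊕0⊕0⊕0⊕0⊕1⊕0⊕0 = 1
s16: b16⊕b17⊕b18⊕b19⊕b20⊕b21⊕b22⊕b23⊕b24⊕b25⊕b26⊕b27⊕b28⊕b29⊕b30⊕b31 = 0⊕0⊕1⊕1⊕1⊕1⊕0⊕0⊕0⊕0⊕0⊕0⊕0⊕1⊕0⊕0 = 1
Syndrome (s16...s1) = 11011 → position 27.
Flip bit 27: corrected codeword = 0100010010100000011110000010100
Data bits at positions 3,5,6,7,9,10,11,12,13,14,15,17,18,19,20,21,22,23,24,25,26,27,28,29,30,31: 00101010000011110000010100

00101010000011110000010100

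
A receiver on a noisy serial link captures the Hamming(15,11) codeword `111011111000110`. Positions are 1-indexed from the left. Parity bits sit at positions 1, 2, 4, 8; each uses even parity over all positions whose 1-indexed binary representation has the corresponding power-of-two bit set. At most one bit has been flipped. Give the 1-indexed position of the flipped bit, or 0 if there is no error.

6

s1: b1⊕b3⊕b5⊕b7⊕b9⊕b11⊕b13⊕b15 = 1⊕1⊕1⊕1⊕1⊕0⊕1⊕0 = 0
s2: b2⊕b3⊕b6⊕b7⊕b10⊕b11⊕b14⊕b15 = 1⊕1⊕1⊕1⊕0⊕0⊕1⊕0 = 1
s4: b4⊕b5⊕b6⊕b7⊕b12⊕b13⊕b14⊕b15 = 0⊕1⊕1⊕1⊕0⊕1⊕1⊕0 = 1
s8: b8⊕b9⊕b10⊕b11⊕b12⊕b13⊕b14⊕b15 = 1⊕1⊕0⊕0⊕0⊕1⊕1⊕0 = 0
Syndrome (s8...s1) = 0110 → position 6.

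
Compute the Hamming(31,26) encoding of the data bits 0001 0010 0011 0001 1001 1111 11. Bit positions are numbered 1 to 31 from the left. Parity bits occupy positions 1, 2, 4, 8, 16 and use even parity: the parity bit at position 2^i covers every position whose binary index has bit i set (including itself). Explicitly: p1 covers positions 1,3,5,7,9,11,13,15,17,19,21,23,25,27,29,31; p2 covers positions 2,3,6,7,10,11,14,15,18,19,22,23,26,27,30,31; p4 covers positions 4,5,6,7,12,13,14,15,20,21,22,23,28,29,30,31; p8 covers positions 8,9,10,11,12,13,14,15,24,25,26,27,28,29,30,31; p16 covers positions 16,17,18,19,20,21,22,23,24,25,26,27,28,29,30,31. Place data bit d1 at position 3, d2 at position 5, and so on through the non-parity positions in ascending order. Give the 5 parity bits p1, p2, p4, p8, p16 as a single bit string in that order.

Place data bits at non-power-of-two positions: b3=0, b5=0, b6=0, b7=1, b9=0, b10=0, b11=1, b12=0, b13=0, b14=0, b15=1, b17=1, b18=0, b19=0, b20=0, b21=1, b22=1, b23=0, b24=0, b25=1, b26=1, b27=1, b28=1, b29=1, b30=1, b31=1.
p1 = XOR of data positions {3,5,7,9,11,13,15,17,19,21,23,25,27,29,31} = 0⊕0⊕1⊕0⊕1⊕0⊕1⊕1⊕0⊕1⊕0⊕1⊕1⊕1⊕1 = 1
p2 = XOR of data positions {3,6,7,10,11,14,15,18,19,22,23,26,27,30,31} = 0⊕0⊕1⊕0⊕1⊕0⊕1⊕0⊕0⊕1⊕0⊕1⊕1⊕1⊕1 = 0
p4 = XOR of data positions {5,6,7,12,13,14,15,20,21,22,23,28,29,30,31} = 0⊕0⊕1⊕0⊕0⊕0⊕1⊕0⊕1⊕1⊕0⊕1⊕1⊕1⊕1 = 0
p8 = XOR of data positions {9,10,11,12,13,14,15,24,25,26,27,28,29,30,31} = 0⊕0⊕1⊕0⊕0⊕0⊕1⊕0⊕1⊕1⊕1⊕1⊕1⊕1⊕1 = 1
p16 = XOR of data positions {17,18,19,20,21,22,23,24,25,26,27,28,29,30,31} = 1⊕0⊕0⊕0⊕1⊕1⊕0⊕0⊕1⊕1⊕1⊕1⊕1⊕1⊕1 = 0
Parity bits p1,p2,p4,p8,p16 = 10010

10010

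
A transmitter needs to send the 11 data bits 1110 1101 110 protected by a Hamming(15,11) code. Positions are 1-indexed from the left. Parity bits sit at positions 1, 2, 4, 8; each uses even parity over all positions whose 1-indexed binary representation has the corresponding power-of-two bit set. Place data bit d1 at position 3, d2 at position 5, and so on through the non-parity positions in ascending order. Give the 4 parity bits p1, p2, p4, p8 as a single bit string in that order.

Place data bits at non-power-of-two positions: b3=1, b5=1, b6=1, b7=0, b9=1, b10=1, b11=0, b12=1, b13=1, b14=1, b15=0.
p1 = XOR of data positions {3,5,7,9,11,13,15} = 1⊕1⊕0⊕1⊕0⊕1⊕0 = 0
p2 = XOR of data positions {3,6,7,10,11,14,15} = 1⊕1⊕0⊕1⊕0⊕1⊕0 = 0
p4 = XOR of data positions {5,6,7,12,13,14,15} = 1⊕1⊕0⊕1⊕1⊕1⊕0 = 1
p8 = XOR of data positions {9,10,11,12,13,14,15} = 1⊕1⊕0⊕1⊕1⊕1⊕0 = 1
Parity bits p1,p2,p4,p8 = 0011

0011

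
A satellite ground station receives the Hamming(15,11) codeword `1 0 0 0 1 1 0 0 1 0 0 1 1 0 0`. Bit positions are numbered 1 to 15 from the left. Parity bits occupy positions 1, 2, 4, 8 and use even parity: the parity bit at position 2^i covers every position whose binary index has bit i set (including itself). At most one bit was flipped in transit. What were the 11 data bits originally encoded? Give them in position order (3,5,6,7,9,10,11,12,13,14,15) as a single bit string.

s1: b1⊕b3⊕b5⊕b7⊕b9⊕b11⊕b13⊕b15 = 1⊕0⊕1⊕0⊕1⊕0⊕1⊕0 = 0
s2: b2⊕b3⊕b6⊕b7⊕b10⊕b11⊕b14⊕b15 = 0⊕0⊕1⊕0⊕0⊕0⊕0⊕0 = 1
s4: b4⊕b5⊕b6⊕b7⊕b12⊕b13⊕b14⊕b15 = 0⊕1⊕1⊕0⊕1⊕1⊕0⊕0 = 0
s8: b8⊕b9⊕b10⊕b11⊕b12⊕b13⊕b14⊕b15 = 0⊕1⊕0⊕0⊕1⊕1⊕0⊕0 = 1
Syndrome (s8...s1) = 1010 → position 10.
Flip bit 10: corrected codeword = 100011001101100
Data bits at positions 3,5,6,7,9,10,11,12,13,14,15: 01101101100

01101101100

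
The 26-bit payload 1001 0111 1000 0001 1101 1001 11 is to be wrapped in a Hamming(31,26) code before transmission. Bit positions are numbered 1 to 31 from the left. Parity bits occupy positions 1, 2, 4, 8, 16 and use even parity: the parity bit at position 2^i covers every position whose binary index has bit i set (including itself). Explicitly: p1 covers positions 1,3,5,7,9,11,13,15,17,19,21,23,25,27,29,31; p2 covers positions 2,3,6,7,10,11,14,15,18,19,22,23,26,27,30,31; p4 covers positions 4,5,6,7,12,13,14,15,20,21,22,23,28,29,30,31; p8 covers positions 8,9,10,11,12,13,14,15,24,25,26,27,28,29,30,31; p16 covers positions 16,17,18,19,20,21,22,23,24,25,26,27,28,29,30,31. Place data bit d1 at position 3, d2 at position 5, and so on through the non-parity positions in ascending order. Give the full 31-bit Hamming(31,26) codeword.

Place data bits at non-power-of-two positions: b3=1, b5=0, b6=0, b7=1, b9=0, b10=1, b11=1, b12=1, b13=1, b14=0, b15=0, b17=0, b18=0, b19=0, b20=0, b21=1, b22=1, b23=1, b24=0, b25=1, b26=1, b27=0, b28=0, b29=1, b30=1, b31=1.
p1 = XOR of data positions {3,5,7,9,11,13,15,17,19,21,23,25,27,29,31} = 1⊕0⊕1⊕0⊕1⊕1⊕0⊕0⊕0⊕1⊕1⊕1⊕0⊕1⊕1 = 1
p2 = XOR of data positions {3,6,7,10,11,14,15,18,19,22,23,26,27,30,31} = 1⊕0⊕1⊕1⊕1⊕0⊕0⊕0⊕0⊕1⊕1⊕1⊕0⊕1⊕1 = 1
p4 = XOR of data positions {5,6,7,12,13,14,15,20,21,22,23,28,29,30,31} = 0⊕0⊕1⊕1⊕1⊕0⊕0⊕0⊕1⊕1⊕1⊕0⊕1⊕1⊕1 = 1
p8 = XOR of data positions {9,10,11,12,13,14,15,24,25,26,27,28,29,30,31} = 0⊕1⊕1⊕1⊕1⊕0⊕0⊕0⊕1⊕1⊕0⊕0⊕1⊕1⊕1 = 1
p16 = XOR of data positions {17,18,19,20,21,22,23,24,25,26,27,28,29,30,31} = 0⊕0⊕0⊕0⊕1⊕1⊕1⊕0⊕1⊕1⊕0⊕0⊕1⊕1⊕1 = 0
Codeword b1..b31 = 1111001101111000000011101100111

1111001101111000000011101100111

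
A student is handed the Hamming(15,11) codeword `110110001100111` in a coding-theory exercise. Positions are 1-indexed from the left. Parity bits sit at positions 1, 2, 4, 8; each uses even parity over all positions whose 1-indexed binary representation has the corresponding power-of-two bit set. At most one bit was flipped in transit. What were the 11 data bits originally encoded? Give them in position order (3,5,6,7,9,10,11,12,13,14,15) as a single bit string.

s1: b1⊕b3⊕b5⊕b7⊕b9⊕b11⊕b13⊕b15 = 1⊕0⊕1⊕0⊕1⊕0⊕1⊕1 = 1
s2: b2⊕b3⊕b6⊕b7⊕b10⊕b11⊕b14⊕b15 = 1⊕0⊕0⊕0⊕1⊕0⊕1⊕1 = 0
s4: b4⊕b5⊕b6⊕b7⊕b12⊕b13⊕b14⊕b15 = 1⊕1⊕0⊕0⊕0⊕1⊕1⊕1 = 1
s8: b8⊕b9⊕b10⊕b11⊕b12⊕b13⊕b14⊕b15 = 0⊕1⊕1⊕0⊕0⊕1⊕1⊕1 = 1
Syndrome (s8...s1) = 1101 → position 13.
Flip bit 13: corrected codeword = 110110001100011
Data bits at positions 3,5,6,7,9,10,11,12,13,14,15: 01001100011

01001100011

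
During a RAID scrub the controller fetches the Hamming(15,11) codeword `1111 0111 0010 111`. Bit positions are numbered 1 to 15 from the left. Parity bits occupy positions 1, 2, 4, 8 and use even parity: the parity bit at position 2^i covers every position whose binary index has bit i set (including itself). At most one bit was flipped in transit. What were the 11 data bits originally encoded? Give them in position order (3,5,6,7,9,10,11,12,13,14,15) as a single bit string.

s1: b1⊕b3⊕b5⊕b7⊕b9⊕b11⊕b13⊕b15 = 1⊕1⊕0⊕1⊕0⊕1⊕1⊕1 = 0
s2: b2⊕b3⊕b6⊕b7⊕b10⊕b11⊕b14⊕b15 = 1⊕1⊕1⊕1⊕0⊕1⊕1⊕1 = 1
s4: b4⊕b5⊕b6⊕b7⊕b12⊕b13⊕b14⊕b15 = 1⊕0⊕1⊕1⊕0⊕1⊕1⊕1 = 0
s8: b8⊕b9⊕b10⊕b11⊕b12⊕b13⊕b14⊕b15 = 1⊕0⊕0⊕1⊕0⊕1⊕1⊕1 = 1
Syndrome (s8...s1) = 1010 → position 10.
Flip bit 10: corrected codeword = 111101110110111
Data bits at positions 3,5,6,7,9,10,11,12,13,14,15: 10110110111

10110110111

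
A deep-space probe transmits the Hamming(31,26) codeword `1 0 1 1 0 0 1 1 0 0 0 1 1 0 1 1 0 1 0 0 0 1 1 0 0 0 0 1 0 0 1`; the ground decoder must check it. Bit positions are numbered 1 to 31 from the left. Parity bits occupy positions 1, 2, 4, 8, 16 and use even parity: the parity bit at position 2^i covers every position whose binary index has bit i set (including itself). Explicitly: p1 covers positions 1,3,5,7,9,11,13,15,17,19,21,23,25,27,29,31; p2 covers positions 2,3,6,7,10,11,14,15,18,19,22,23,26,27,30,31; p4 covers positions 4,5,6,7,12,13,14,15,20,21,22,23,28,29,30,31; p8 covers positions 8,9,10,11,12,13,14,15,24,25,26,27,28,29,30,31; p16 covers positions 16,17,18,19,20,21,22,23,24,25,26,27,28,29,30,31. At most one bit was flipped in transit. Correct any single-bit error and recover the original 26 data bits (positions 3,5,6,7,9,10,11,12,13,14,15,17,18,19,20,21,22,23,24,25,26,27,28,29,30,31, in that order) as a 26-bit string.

s1: b1⊕b3⊕b5⊕b7⊕b9⊕b11⊕b13⊕b15⊕b17⊕b19⊕b21⊕b23⊕b25⊕b27⊕b29⊕b31 = 1⊕1⊕0⊕1⊕0⊕0⊕1⊕1⊕0⊕0⊕0⊕1⊕0⊕0⊕0⊕1 = 1
s2: b2⊕b3⊕b6⊕b7⊕b10⊕b11⊕b14⊕b15⊕b18⊕b19⊕b22⊕b23⊕b26⊕b27⊕b30⊕b31 = 0⊕1⊕0⊕1⊕0⊕0⊕0⊕1⊕1⊕0⊕1⊕1⊕0⊕0⊕0⊕1 = 1
s4: b4⊕b5⊕b6⊕b7⊕b12⊕b13⊕b14⊕b15⊕b20⊕b21⊕b22⊕b23⊕b28⊕b29⊕b30⊕b31 = 1⊕0⊕0⊕1⊕1⊕1⊕0⊕1⊕0⊕0⊕1⊕1⊕1⊕0⊕0⊕1 = 1
s8: b8⊕b9⊕b10⊕b11⊕b12⊕b13⊕b14⊕b15⊕b24⊕b25⊕b26⊕b27⊕b28⊕b29⊕b30⊕b31 = 1⊕0⊕0⊕0⊕1⊕1⊕0⊕1⊕0⊕0⊕0⊕0⊕1⊕0⊕0⊕1 = 0
s16: b16⊕b17⊕b18⊕b19⊕b20⊕b21⊕b22⊕b23⊕b24⊕b25⊕b26⊕b27⊕b28⊕b29⊕b30⊕b31 = 1⊕0⊕1⊕0⊕0⊕0⊕1⊕1⊕0⊕0⊕0⊕0⊕1⊕0⊕0⊕1 = 0
Syndrome (s16...s1) = 00111 → position 7.
Flip bit 7: corrected codeword = 1011000100011011010001100001001
Data bits at positions 3,5,6,7,9,10,11,12,13,14,15,17,18,19,20,21,22,23,24,25,26,27,28,29,30,31: 10000001101010001100001001

10000001101010001100001001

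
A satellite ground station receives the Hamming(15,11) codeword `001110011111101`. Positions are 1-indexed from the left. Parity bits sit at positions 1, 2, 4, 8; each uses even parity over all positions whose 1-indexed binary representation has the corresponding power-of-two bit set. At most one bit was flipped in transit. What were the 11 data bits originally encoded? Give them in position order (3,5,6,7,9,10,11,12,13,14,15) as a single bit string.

11001110101

s1: b1⊕b3⊕b5⊕b7⊕b9⊕b11⊕b13⊕b15 = 0⊕1⊕1⊕0⊕1⊕1⊕1⊕1 = 0
s2: b2⊕b3⊕b6⊕b7⊕b10⊕b11⊕b14⊕b15 = 0⊕1⊕0⊕0⊕1⊕1⊕0⊕1 = 0
s4: b4⊕b5⊕b6⊕b7⊕b12⊕b13⊕b14⊕b15 = 1⊕1⊕0⊕0⊕1⊕1⊕0⊕1 = 1
s8: b8⊕b9⊕b10⊕b11⊕b12⊕b13⊕b14⊕b15 = 1⊕1⊕1⊕1⊕1⊕1⊕0⊕1 = 1
Syndrome (s8...s1) = 1100 → position 12.
Flip bit 12: corrected codeword = 001110011110101
Data bits at positions 3,5,6,7,9,10,11,12,13,14,15: 11001110101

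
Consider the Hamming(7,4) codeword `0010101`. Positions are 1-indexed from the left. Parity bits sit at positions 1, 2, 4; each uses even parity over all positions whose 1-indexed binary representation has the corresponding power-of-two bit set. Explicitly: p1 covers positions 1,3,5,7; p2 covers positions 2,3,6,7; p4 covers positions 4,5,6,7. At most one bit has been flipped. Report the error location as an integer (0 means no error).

1

s1: b1⊕b3⊕b5⊕b7 = 0⊕1⊕1⊕1 = 1
s2: b2⊕b3⊕b6⊕b7 = 0⊕1⊕0⊕1 = 0
s4: b4⊕b5⊕b6⊕b7 = 0⊕1⊕0⊕1 = 0
Syndrome (s4...s1) = 001 → position 1.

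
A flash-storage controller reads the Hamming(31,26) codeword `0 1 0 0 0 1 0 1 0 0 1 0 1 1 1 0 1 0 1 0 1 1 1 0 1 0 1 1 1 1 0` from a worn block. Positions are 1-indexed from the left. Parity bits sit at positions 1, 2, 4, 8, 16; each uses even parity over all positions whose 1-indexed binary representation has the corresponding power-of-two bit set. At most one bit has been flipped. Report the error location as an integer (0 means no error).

s1: b1⊕b3⊕b5⊕b7⊕b9⊕b11⊕b13⊕b15⊕b17⊕b19⊕b21⊕b23⊕b25⊕b27⊕b29⊕b31 = 0⊕0⊕0⊕0⊕0⊕1⊕1⊕1⊕1⊕1⊕1⊕1⊕1⊕1⊕1⊕0 = 0
s2: b2⊕b3⊕b6⊕b7⊕b10⊕b11⊕b14⊕b15⊕b18⊕b19⊕b22⊕b23⊕b26⊕b27⊕b30⊕b31 = 1⊕0⊕1⊕0⊕0⊕1⊕1⊕1⊕0⊕1⊕1⊕1⊕0⊕1⊕1⊕0 = 0
s4: b4⊕b5⊕b6⊕b7⊕b12⊕b13⊕b14⊕b15⊕b20⊕b21⊕b22⊕b23⊕b28⊕b29⊕b30⊕b31 = 0⊕0⊕1⊕0⊕0⊕1⊕1⊕1⊕0⊕1⊕1⊕1⊕1⊕1⊕1⊕0 = 0
s8: b8⊕b9⊕b10⊕b11⊕b12⊕b13⊕b14⊕b15⊕b24⊕b25⊕b26⊕b27⊕b28⊕b29⊕b30⊕b31 = 1⊕0⊕0⊕1⊕0⊕1⊕1⊕1⊕0⊕1⊕0⊕1⊕1⊕1⊕1⊕0 = 0
s16: b16⊕b17⊕b18⊕b19⊕b20⊕b21⊕b22⊕b23⊕b24⊕b25⊕b26⊕b27⊕b28⊕b29⊕b30⊕b31 = 0⊕1⊕0⊕1⊕0⊕1⊕1⊕1⊕0⊕1⊕0⊕1⊕1⊕1⊕1⊕0 = 0
Syndrome (s16...s1) = 00000 → position 0 (no error).

0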